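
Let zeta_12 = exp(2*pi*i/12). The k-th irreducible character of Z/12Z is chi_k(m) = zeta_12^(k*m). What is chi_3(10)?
chi_3(10) = zeta_12^30 = -1

Why: chi_3(10) = zeta_12^(3*10) = zeta_12^30. Since zeta_12^12 = 1, this equals zeta_12^6 = exp(2*pi*i*6/12) = -1.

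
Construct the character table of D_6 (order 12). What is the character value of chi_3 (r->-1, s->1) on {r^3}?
Conjugacy classes: {e} of size 1, {r^3} of size 1, {r^1, r^5} of size 2, {r^2, r^4} of size 2, {s, sr^2, ...} of size 3, {sr, sr^3, ...} of size 3.
Character table:
  irrep \ class              {e} (size 1)  {r^3} (size 1)  {r^1, r^5} (size 2)  {r^2, r^4} (size 2)  {s, sr^2, ...} (size 3)  {sr, sr^3, ...} (size 3)
  chi_1 (triv)               1             1               1                    1                    1                        1                       
  chi_2 (sign: r->1, s->-1)  1             1               1                    1                    -1                       -1                      
  chi_3 (r->-1, s->1)        1             -1              -1                   1                    1                        -1                      
  chi_4 (r->-1, s->-1)       1             -1              -1                   1                    -1                       1                       
  chi_5 (2d, j=1)            2             -2              1                    -1                   0                        0                       
  chi_6 (2d, j=2)            2             2               -1                   -1                   0                        0                       

Spot check: chi_3 (r->-1, s->1) on {r^3} = -1.

D_6 has order 2*6 = 12 with 6 conjugacy classes, hence 6 irreducibles. Sum of squared dims 1 + 1 + 1 + 1 + 4 + 4 = 12 = |G|. Linear characters come from the abelianisation; the 2-dimensional irreps have character r^k -> 2*cos(2*pi*j*k/6), reflections -> 0.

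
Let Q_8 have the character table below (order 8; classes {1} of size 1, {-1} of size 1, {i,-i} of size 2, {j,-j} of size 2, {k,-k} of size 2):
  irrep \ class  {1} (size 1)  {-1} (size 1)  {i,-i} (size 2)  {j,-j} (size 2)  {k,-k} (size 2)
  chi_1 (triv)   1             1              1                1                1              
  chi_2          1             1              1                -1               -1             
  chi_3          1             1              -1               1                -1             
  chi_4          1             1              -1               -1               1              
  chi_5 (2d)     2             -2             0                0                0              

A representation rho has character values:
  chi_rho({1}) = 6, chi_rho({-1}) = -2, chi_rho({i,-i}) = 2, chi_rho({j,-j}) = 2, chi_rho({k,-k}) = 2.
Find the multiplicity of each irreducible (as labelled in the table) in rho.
Multiplicities: chi_1: 2, chi_2: 0, chi_3: 0, chi_4: 0, chi_5: 2.

Use <chi_rho, chi> = (1/|G|) sum_C |C| * chi_rho(C) * conj(chi(C)) with |G| = 8 for each irreducible chi in the table:
  <chi_rho, chi_1> = (1/8)[1*(6)*conj(1) + 1*(-2)*conj(1) + 2*(2)*conj(1) + 2*(2)*conj(1) + 2*(2)*conj(1)]
      = (1/8)[(6) + (-2) + (4) + (4) + (4)] = 16/8 = 2
  <chi_rho, chi_2> = (1/8)[1*(6)*conj(1) + 1*(-2)*conj(1) + 2*(2)*conj(1) + 2*(2)*conj(-1) + 2*(2)*conj(-1)]
      = (1/8)[(6) + (-2) + (4) + (-4) + (-4)] = 0/8 = 0
  <chi_rho, chi_3> = (1/8)[1*(6)*conj(1) + 1*(-2)*conj(1) + 2*(2)*conj(-1) + 2*(2)*conj(1) + 2*(2)*conj(-1)]
      = (1/8)[(6) + (-2) + (-4) + (4) + (-4)] = 0/8 = 0
  <chi_rho, chi_4> = (1/8)[1*(6)*conj(1) + 1*(-2)*conj(1) + 2*(2)*conj(-1) + 2*(2)*conj(-1) + 2*(2)*conj(1)]
      = (1/8)[(6) + (-2) + (-4) + (-4) + (4)] = 0/8 = 0
  <chi_rho, chi_5> = (1/8)[1*(6)*conj(2) + 1*(-2)*conj(-2) + 2*(2)*conj(0) + 2*(2)*conj(0) + 2*(2)*conj(0)]
      = (1/8)[(12) + (4) + (0) + (0) + (0)] = 16/8 = 2
Dimension check: dim(rho) = sum (mult * dim) = 2*1 + 0*1 + 0*1 + 0*1 + 2*2 = 6 = chi_rho(e) = 6.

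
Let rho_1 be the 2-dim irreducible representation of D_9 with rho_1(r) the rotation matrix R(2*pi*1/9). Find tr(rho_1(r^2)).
chi_{rho_1}(r^2) = 2*cos(2*pi*1*2/9) = 2*cos(4*pi/9)

Why: rho_1(r^2) is rotation by angle 2*pi*1*2/9, whose trace is 2*cos(2*pi*1*2/9) = 2*cos(4*pi/9).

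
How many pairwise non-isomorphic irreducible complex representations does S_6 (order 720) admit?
11

Why: The number of irreducible complex representations of a finite group equals its number of conjugacy classes. Conjugacy classes in S_6 correspond to cycle types, i.e. partitions of 6; there are p(6) = 11 of them, so S_6 (order 720) has exactly 11 irreducible complex representations.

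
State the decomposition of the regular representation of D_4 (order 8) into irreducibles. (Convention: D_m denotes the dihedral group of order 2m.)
Each irreducible V_i of dimension d_i appears with multiplicity d_i, i.e. rho_reg = (direct sum over all irreducibles V_i) d_i V_i. The irreducible dimensions for D_4 are 1, 1, 1, 1, 2: 4 irreducibles of dimension 1, each with multiplicity 1; 1 irreducible of dimension 2, with multiplicity 2. Total dimension 4*1*1 + 1*2*2 = 8 = |G|.

Why: General theorem: in the regular representation of a finite group G, each irreducible appears with multiplicity equal to its dimension. Check: dim(rho_reg) = sum d_i^2 = 1 + 1 + 1 + 1 + 4 = 8 = |G|.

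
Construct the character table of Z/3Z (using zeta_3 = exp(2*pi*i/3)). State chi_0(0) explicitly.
Character table of Z/3Z (irreps indexed chi_0,...,chi_2 with chi_k(m) = zeta_3^(k*m), zeta_3 = exp(2*pi*i/3)):
  irrep \ class  {0} (size 1)  {1} (size 1)    {2} (size 1)  
  chi_0          1             1               1             
  chi_1          1             exp(2*I*pi/3)   exp(-2*I*pi/3)
  chi_2          1             exp(-2*I*pi/3)  exp(2*I*pi/3) 

Spot check: chi_0(0) = zeta_3^(0*0) = zeta_3^0 = 1.

Derivation: Z/3Z is abelian, so all 3 irreducible complex representations are 1-dimensional. They are given by chi_k(m) = zeta_3^(k*m) for k = 0,...,2. Row orthogonality: sum_m chi_k(m) conj(chi_l(m)) = 3 * [k = l].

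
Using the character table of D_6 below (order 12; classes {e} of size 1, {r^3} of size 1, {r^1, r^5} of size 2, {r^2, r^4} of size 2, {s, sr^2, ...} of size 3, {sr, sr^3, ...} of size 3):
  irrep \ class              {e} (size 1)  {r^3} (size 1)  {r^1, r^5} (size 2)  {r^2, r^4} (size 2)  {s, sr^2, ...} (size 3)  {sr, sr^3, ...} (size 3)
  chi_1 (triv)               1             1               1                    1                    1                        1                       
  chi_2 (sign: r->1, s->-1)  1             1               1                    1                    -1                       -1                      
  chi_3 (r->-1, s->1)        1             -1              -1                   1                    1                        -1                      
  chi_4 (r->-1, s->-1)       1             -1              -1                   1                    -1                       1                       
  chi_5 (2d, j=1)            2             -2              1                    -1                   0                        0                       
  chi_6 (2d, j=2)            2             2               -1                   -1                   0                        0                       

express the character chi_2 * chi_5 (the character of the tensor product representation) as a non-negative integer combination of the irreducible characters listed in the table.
chi_2 tensor chi_5 = chi_5 (all other irreducibles have multiplicity 0).

The character of a tensor product is the pointwise product (chi_2 * chi_5)(C) = chi_2(C) * chi_5(C):
  {e}: (1)*(2), {r^3}: (1)*(-2), {r^1, r^5}: (1)*(1), {r^2, r^4}: (1)*(-1), {s, sr^2, ...}: (-1)*(0), {sr, sr^3, ...}: (-1)*(0)
so (chi_2 * chi_5) takes values
  {e} -> 2, {r^3} -> -2, {r^1, r^5} -> 1, {r^2, r^4} -> -1, {s, sr^2, ...} -> 0, {sr, sr^3, ...} -> 0.
Now take the inner product of this character with each irreducible chi from the table, <chi_2*chi_5, chi> = (1/12) sum_C |C| (chi_2*chi_5)(C) conj(chi(C)):
  <chi_2*chi_5, chi_1> = (1/12)[1*(2)*conj(1) + 1*(-2)*conj(1) + 2*(1)*conj(1) + 2*(-1)*conj(1) + 3*(0)*conj(1) + 3*(0)*conj(1)]
      = (1/12)[(2) + (-2) + (2) + (-2) + (0) + (0)] = 0/12 = 0
  <chi_2*chi_5, chi_2> = (1/12)[1*(2)*conj(1) + 1*(-2)*conj(1) + 2*(1)*conj(1) + 2*(-1)*conj(1) + 3*(0)*conj(-1) + 3*(0)*conj(-1)]
      = (1/12)[(2) + (-2) + (2) + (-2) + (0) + (0)] = 0/12 = 0
  <chi_2*chi_5, chi_3> = (1/12)[1*(2)*conj(1) + 1*(-2)*conj(-1) + 2*(1)*conj(-1) + 2*(-1)*conj(1) + 3*(0)*conj(1) + 3*(0)*conj(-1)]
      = (1/12)[(2) + (2) + (-2) + (-2) + (0) + (0)] = 0/12 = 0
  <chi_2*chi_5, chi_4> = (1/12)[1*(2)*conj(1) + 1*(-2)*conj(-1) + 2*(1)*conj(-1) + 2*(-1)*conj(1) + 3*(0)*conj(-1) + 3*(0)*conj(1)]
      = (1/12)[(2) + (2) + (-2) + (-2) + (0) + (0)] = 0/12 = 0
  <chi_2*chi_5, chi_5> = (1/12)[1*(2)*conj(2) + 1*(-2)*conj(-2) + 2*(1)*conj(1) + 2*(-1)*conj(-1) + 3*(0)*conj(0) + 3*(0)*conj(0)]
      = (1/12)[(4) + (4) + (2) + (2) + (0) + (0)] = 12/12 = 1
  <chi_2*chi_5, chi_6> = (1/12)[1*(2)*conj(2) + 1*(-2)*conj(2) + 2*(1)*conj(-1) + 2*(-1)*conj(-1) + 3*(0)*conj(0) + 3*(0)*conj(0)]
      = (1/12)[(4) + (-4) + (-2) + (2) + (0) + (0)] = 0/12 = 0
Hence the multiplicities are chi_5: 1. Dimension check: dim(chi_2)*dim(chi_5) = 1*2 = 2 and sum (mult * dim) = 1*2 = 2.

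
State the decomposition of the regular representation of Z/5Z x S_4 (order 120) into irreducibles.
Each irreducible V_i of dimension d_i appears with multiplicity d_i, i.e. rho_reg = (direct sum over all irreducibles V_i) d_i V_i. The irreducible dimensions for Z/5Z x S_4 are 1, 1, 1, 1, 1, 1, 1, 1, 1, 1, 2, 2, 2, 2, 2, 3, 3, 3, 3, 3, 3, 3, 3, 3, 3: 10 irreducibles of dimension 1, each with multiplicity 1; 5 irreducibles of dimension 2, each with multiplicity 2; 10 irreducibles of dimension 3, each with multiplicity 3. Total dimension 10*1*1 + 5*2*2 + 10*3*3 = 120 = |G|.

Explanation: General theorem: in the regular representation of a finite group G, each irreducible appears with multiplicity equal to its dimension. Check: dim(rho_reg) = sum d_i^2 = 1 + 1 + 1 + 1 + 1 + 1 + 1 + 1 + 1 + 1 + 4 + 4 + 4 + 4 + 4 + 9 + 9 + 9 + 9 + 9 + 9 + 9 + 9 + 9 + 9 = 120 = |G|.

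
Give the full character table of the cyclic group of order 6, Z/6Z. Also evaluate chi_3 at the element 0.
Character table of Z/6Z (irreps indexed chi_0,...,chi_5 with chi_k(m) = zeta_6^(k*m), zeta_6 = exp(2*pi*i/6)):
  irrep \ class  {0} (size 1)  {1} (size 1)    {2} (size 1)    {3} (size 1)  {4} (size 1)    {5} (size 1)  
  chi_0          1             1               1               1             1               1             
  chi_1          1             exp(I*pi/3)     exp(2*I*pi/3)   -1            exp(-2*I*pi/3)  exp(-I*pi/3)  
  chi_2          1             exp(2*I*pi/3)   exp(-2*I*pi/3)  1             exp(2*I*pi/3)   exp(-2*I*pi/3)
  chi_3          1             -1              1               -1            1               -1            
  chi_4          1             exp(-2*I*pi/3)  exp(2*I*pi/3)   1             exp(-2*I*pi/3)  exp(2*I*pi/3) 
  chi_5          1             exp(-I*pi/3)    exp(-2*I*pi/3)  -1            exp(2*I*pi/3)   exp(I*pi/3)   

Spot check: chi_3(0) = zeta_6^(3*0) = zeta_6^0 = 1.

Working: Z/6Z is abelian, so all 6 irreducible complex representations are 1-dimensional. They are given by chi_k(m) = zeta_6^(k*m) for k = 0,...,5. Row orthogonality: sum_m chi_k(m) conj(chi_l(m)) = 6 * [k = l].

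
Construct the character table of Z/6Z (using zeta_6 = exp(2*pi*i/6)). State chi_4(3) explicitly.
Character table of Z/6Z (irreps indexed chi_0,...,chi_5 with chi_k(m) = zeta_6^(k*m), zeta_6 = exp(2*pi*i/6)):
  irrep \ class  {0} (size 1)  {1} (size 1)    {2} (size 1)    {3} (size 1)  {4} (size 1)    {5} (size 1)  
  chi_0          1             1               1               1             1               1             
  chi_1          1             exp(I*pi/3)     exp(2*I*pi/3)   -1            exp(-2*I*pi/3)  exp(-I*pi/3)  
  chi_2          1             exp(2*I*pi/3)   exp(-2*I*pi/3)  1             exp(2*I*pi/3)   exp(-2*I*pi/3)
  chi_3          1             -1              1               -1            1               -1            
  chi_4          1             exp(-2*I*pi/3)  exp(2*I*pi/3)   1             exp(-2*I*pi/3)  exp(2*I*pi/3) 
  chi_5          1             exp(-I*pi/3)    exp(-2*I*pi/3)  -1            exp(2*I*pi/3)   exp(I*pi/3)   

Spot check: chi_4(3) = zeta_6^(4*3) = zeta_6^12 = 1.

Derivation: Z/6Z is abelian, so all 6 irreducible complex representations are 1-dimensional. They are given by chi_k(m) = zeta_6^(k*m) for k = 0,...,5. Row orthogonality: sum_m chi_k(m) conj(chi_l(m)) = 6 * [k = l].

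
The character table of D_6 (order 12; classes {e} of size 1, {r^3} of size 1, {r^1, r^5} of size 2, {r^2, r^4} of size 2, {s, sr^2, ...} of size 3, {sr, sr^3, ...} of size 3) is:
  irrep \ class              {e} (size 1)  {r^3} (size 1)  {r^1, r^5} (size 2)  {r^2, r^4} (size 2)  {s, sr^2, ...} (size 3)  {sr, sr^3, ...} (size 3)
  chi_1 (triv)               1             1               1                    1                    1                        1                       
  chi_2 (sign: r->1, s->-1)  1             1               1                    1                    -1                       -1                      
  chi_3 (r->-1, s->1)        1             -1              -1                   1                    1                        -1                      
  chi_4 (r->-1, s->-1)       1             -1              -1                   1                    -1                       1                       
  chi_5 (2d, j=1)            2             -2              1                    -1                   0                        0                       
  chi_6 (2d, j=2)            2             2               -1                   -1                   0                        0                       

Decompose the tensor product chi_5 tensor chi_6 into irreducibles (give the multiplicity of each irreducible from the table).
chi_5 tensor chi_6 = chi_3 + chi_4 + chi_5 (all other irreducibles have multiplicity 0).

Working: The character of a tensor product is the pointwise product (chi_5 * chi_6)(C) = chi_5(C) * chi_6(C):
  {e}: (2)*(2), {r^3}: (-2)*(2), {r^1, r^5}: (1)*(-1), {r^2, r^4}: (-1)*(-1), {s, sr^2, ...}: (0)*(0), {sr, sr^3, ...}: (0)*(0)
so (chi_5 * chi_6) takes values
  {e} -> 4, {r^3} -> -4, {r^1, r^5} -> -1, {r^2, r^4} -> 1, {s, sr^2, ...} -> 0, {sr, sr^3, ...} -> 0.
Now take the inner product of this character with each irreducible chi from the table, <chi_5*chi_6, chi> = (1/12) sum_C |C| (chi_5*chi_6)(C) conj(chi(C)):
  <chi_5*chi_6, chi_1> = (1/12)[1*(4)*conj(1) + 1*(-4)*conj(1) + 2*(-1)*conj(1) + 2*(1)*conj(1) + 3*(0)*conj(1) + 3*(0)*conj(1)]
      = (1/12)[(4) + (-4) + (-2) + (2) + (0) + (0)] = 0/12 = 0
  <chi_5*chi_6, chi_2> = (1/12)[1*(4)*conj(1) + 1*(-4)*conj(1) + 2*(-1)*conj(1) + 2*(1)*conj(1) + 3*(0)*conj(-1) + 3*(0)*conj(-1)]
      = (1/12)[(4) + (-4) + (-2) + (2) + (0) + (0)] = 0/12 = 0
  <chi_5*chi_6, chi_3> = (1/12)[1*(4)*conj(1) + 1*(-4)*conj(-1) + 2*(-1)*conj(-1) + 2*(1)*conj(1) + 3*(0)*conj(1) + 3*(0)*conj(-1)]
      = (1/12)[(4) + (4) + (2) + (2) + (0) + (0)] = 12/12 = 1
  <chi_5*chi_6, chi_4> = (1/12)[1*(4)*conj(1) + 1*(-4)*conj(-1) + 2*(-1)*conj(-1) + 2*(1)*conj(1) + 3*(0)*conj(-1) + 3*(0)*conj(1)]
      = (1/12)[(4) + (4) + (2) + (2) + (0) + (0)] = 12/12 = 1
  <chi_5*chi_6, chi_5> = (1/12)[1*(4)*conj(2) + 1*(-4)*conj(-2) + 2*(-1)*conj(1) + 2*(1)*conj(-1) + 3*(0)*conj(0) + 3*(0)*conj(0)]
      = (1/12)[(8) + (8) + (-2) + (-2) + (0) + (0)] = 12/12 = 1
  <chi_5*chi_6, chi_6> = (1/12)[1*(4)*conj(2) + 1*(-4)*conj(2) + 2*(-1)*conj(-1) + 2*(1)*conj(-1) + 3*(0)*conj(0) + 3*(0)*conj(0)]
      = (1/12)[(8) + (-8) + (2) + (-2) + (0) + (0)] = 0/12 = 0
Hence the multiplicities are chi_3: 1, chi_4: 1, chi_5: 1. Dimension check: dim(chi_5)*dim(chi_6) = 2*2 = 4 and sum (mult * dim) = 1*1 + 1*1 + 1*2 = 4.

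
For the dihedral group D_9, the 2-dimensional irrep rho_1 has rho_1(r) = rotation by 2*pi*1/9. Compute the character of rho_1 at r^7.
chi_{rho_1}(r^7) = 2*cos(2*pi*1*7/9) = 2*cos(4*pi/9)

Justification: rho_1(r^7) is rotation by angle 2*pi*1*7/9, whose trace is 2*cos(2*pi*1*7/9) = 2*cos(4*pi/9).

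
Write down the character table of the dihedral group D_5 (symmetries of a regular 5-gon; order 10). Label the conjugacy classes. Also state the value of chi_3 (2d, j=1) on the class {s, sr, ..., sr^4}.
Conjugacy classes: {e} of size 1, {r^1, r^4} of size 2, {r^2, r^3} of size 2, {s, sr, ..., sr^4} of size 5.
Character table:
  irrep \ class              {e} (size 1)  {r^1, r^4} (size 2)  {r^2, r^3} (size 2)  {s, sr, ..., sr^4} (size 5)
  chi_1 (triv)               1             1                    1                    1                          
  chi_2 (sign: r->1, s->-1)  1             1                    1                    -1                         
  chi_3 (2d, j=1)            2             -1/2 + sqrt(5)/2     -sqrt(5)/2 - 1/2     0                          
  chi_4 (2d, j=2)            2             -sqrt(5)/2 - 1/2     -1/2 + sqrt(5)/2     0                          

Spot check: chi_3 (2d, j=1) on {s, sr, ..., sr^4} = 0.

Reasoning: D_5 has order 2*5 = 10 with 4 conjugacy classes, hence 4 irreducibles. Sum of squared dims 1 + 1 + 4 + 4 = 10 = |G|. Linear characters come from the abelianisation; the 2-dimensional irreps have character r^k -> 2*cos(2*pi*j*k/5), reflections -> 0.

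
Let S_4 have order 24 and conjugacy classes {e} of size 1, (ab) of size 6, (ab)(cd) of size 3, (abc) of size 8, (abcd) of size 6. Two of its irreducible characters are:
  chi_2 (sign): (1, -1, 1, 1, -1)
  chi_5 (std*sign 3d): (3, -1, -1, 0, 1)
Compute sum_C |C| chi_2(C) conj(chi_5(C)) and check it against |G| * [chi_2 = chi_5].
Sum = 0; so <chi_2, chi_5> = 0 (distinct irreducibles are orthogonal).

Compute term by term over conjugacy classes (|C| * chi_2(C) * conj(chi_5(C))):
  1*(1)*conj(3) + 6*(-1)*conj(-1) + 3*(1)*conj(-1) + 8*(1)*conj(0) + 6*(-1)*conj(1)
  = (3) + (6) + (-3) + (0) + (-6)
  = 0.
Dividing by |G| = 24 gives 0/24 = 0, matching the row-orthogonality relation <chi_2, chi_5> = [chi_2 = chi_5].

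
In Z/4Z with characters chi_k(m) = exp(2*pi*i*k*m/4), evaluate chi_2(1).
chi_2(1) = zeta_4^2 = -1

Why: chi_2(1) = zeta_4^(2*1) = zeta_4^2. Since zeta_4^4 = 1, this equals zeta_4^2 = exp(2*pi*i*2/4) = -1.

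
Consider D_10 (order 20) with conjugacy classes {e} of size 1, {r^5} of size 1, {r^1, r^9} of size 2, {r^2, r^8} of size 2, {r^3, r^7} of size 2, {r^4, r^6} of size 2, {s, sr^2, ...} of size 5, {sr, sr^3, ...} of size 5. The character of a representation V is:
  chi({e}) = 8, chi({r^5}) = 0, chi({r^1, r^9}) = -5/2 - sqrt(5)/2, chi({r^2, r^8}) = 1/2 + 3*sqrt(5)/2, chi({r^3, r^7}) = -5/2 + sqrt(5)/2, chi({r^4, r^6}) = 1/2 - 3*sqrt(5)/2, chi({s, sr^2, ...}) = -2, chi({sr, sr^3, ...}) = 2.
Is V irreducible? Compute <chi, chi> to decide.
Not irreducible (reducible): <chi, chi> = 9 > 1.

Argument: <chi, chi> = (1/|G|) sum_C |C| * |chi(C)|^2 = (1/20)[1*|8|^2 + 1*|0|^2 + 2*|-5/2 - sqrt(5)/2|^2 + 2*|1/2 + 3*sqrt(5)/2|^2 + 2*|-5/2 + sqrt(5)/2|^2 + 2*|1/2 - 3*sqrt(5)/2|^2 + 5*|-2|^2 + 5*|2|^2]
  = (1/20)[(64) + (0) + (5*sqrt(5) + 15) + (3*sqrt(5) + 23) + (15 - 5*sqrt(5)) + (23 - 3*sqrt(5)) + (20) + (20)] = 180/20 = 9.
A character is irreducible iff <chi, chi> = 1, so this representation is reducible.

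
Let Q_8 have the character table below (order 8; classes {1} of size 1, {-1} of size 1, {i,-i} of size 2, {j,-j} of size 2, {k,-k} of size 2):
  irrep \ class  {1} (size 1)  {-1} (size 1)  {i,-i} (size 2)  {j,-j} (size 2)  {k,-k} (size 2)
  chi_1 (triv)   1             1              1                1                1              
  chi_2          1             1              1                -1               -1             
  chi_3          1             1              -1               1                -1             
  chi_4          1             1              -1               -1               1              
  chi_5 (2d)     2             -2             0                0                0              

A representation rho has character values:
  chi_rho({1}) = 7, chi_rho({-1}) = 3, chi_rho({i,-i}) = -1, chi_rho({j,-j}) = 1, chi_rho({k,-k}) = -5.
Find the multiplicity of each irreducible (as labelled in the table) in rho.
Multiplicities: chi_1: 0, chi_2: 2, chi_3: 3, chi_4: 0, chi_5: 1.

Derivation: Use <chi_rho, chi> = (1/|G|) sum_C |C| * chi_rho(C) * conj(chi(C)) with |G| = 8 for each irreducible chi in the table:
  <chi_rho, chi_1> = (1/8)[1*(7)*conj(1) + 1*(3)*conj(1) + 2*(-1)*conj(1) + 2*(1)*conj(1) + 2*(-5)*conj(1)]
      = (1/8)[(7) + (3) + (-2) + (2) + (-10)] = 0/8 = 0
  <chi_rho, chi_2> = (1/8)[1*(7)*conj(1) + 1*(3)*conj(1) + 2*(-1)*conj(1) + 2*(1)*conj(-1) + 2*(-5)*conj(-1)]
      = (1/8)[(7) + (3) + (-2) + (-2) + (10)] = 16/8 = 2
  <chi_rho, chi_3> = (1/8)[1*(7)*conj(1) + 1*(3)*conj(1) + 2*(-1)*conj(-1) + 2*(1)*conj(1) + 2*(-5)*conj(-1)]
      = (1/8)[(7) + (3) + (2) + (2) + (10)] = 24/8 = 3
  <chi_rho, chi_4> = (1/8)[1*(7)*conj(1) + 1*(3)*conj(1) + 2*(-1)*conj(-1) + 2*(1)*conj(-1) + 2*(-5)*conj(1)]
      = (1/8)[(7) + (3) + (2) + (-2) + (-10)] = 0/8 = 0
  <chi_rho, chi_5> = (1/8)[1*(7)*conj(2) + 1*(3)*conj(-2) + 2*(-1)*conj(0) + 2*(1)*conj(0) + 2*(-5)*conj(0)]
      = (1/8)[(14) + (-6) + (0) + (0) + (0)] = 8/8 = 1
Dimension check: dim(rho) = sum (mult * dim) = 0*1 + 2*1 + 3*1 + 0*1 + 1*2 = 7 = chi_rho(e) = 7.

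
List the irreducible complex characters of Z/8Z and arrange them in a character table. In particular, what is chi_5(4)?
Character table of Z/8Z (irreps indexed chi_0,...,chi_7 with chi_k(m) = zeta_8^(k*m), zeta_8 = exp(2*pi*i/8)):
  irrep \ class  {0} (size 1)  {1} (size 1)    {2} (size 1)  {3} (size 1)    {4} (size 1)  {5} (size 1)    {6} (size 1)  {7} (size 1)  
  chi_0          1             1               1             1               1             1               1             1             
  chi_1          1             exp(I*pi/4)     I             exp(3*I*pi/4)   -1            exp(-3*I*pi/4)  -I            exp(-I*pi/4)  
  chi_2          1             I               -1            -I              1             I               -1            -I            
  chi_3          1             exp(3*I*pi/4)   -I            exp(I*pi/4)     -1            exp(-I*pi/4)    I             exp(-3*I*pi/4)
  chi_4          1             -1              1             -1              1             -1              1             -1            
  chi_5          1             exp(-3*I*pi/4)  I             exp(-I*pi/4)    -1            exp(I*pi/4)     -I            exp(3*I*pi/4) 
  chi_6          1             -I              -1            I               1             -I              -1            I             
  chi_7          1             exp(-I*pi/4)    -I            exp(-3*I*pi/4)  -1            exp(3*I*pi/4)   I             exp(I*pi/4)   

Spot check: chi_5(4) = zeta_8^(5*4) = zeta_8^20 = -1.

Justification: Z/8Z is abelian, so all 8 irreducible complex representations are 1-dimensional. They are given by chi_k(m) = zeta_8^(k*m) for k = 0,...,7. Row orthogonality: sum_m chi_k(m) conj(chi_l(m)) = 8 * [k = l].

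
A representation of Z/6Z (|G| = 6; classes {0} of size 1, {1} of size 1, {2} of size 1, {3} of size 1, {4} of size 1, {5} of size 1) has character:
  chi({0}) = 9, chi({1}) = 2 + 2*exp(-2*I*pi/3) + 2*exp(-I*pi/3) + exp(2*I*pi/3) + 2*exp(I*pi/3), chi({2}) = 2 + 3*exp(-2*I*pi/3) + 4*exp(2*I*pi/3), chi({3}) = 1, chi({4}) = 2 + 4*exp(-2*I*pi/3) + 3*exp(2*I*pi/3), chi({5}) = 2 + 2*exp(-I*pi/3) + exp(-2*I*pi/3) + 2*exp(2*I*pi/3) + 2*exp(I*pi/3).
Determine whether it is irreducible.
Not irreducible (reducible): <chi, chi> = 17 > 1.

<chi, chi> = (1/|G|) sum_C |C| * |chi(C)|^2 = (1/6)[1*|9|^2 + 1*|2 + 2*exp(-2*I*pi/3) + 2*exp(-I*pi/3) + exp(2*I*pi/3) + 2*exp(I*pi/3)|^2 + 1*|2 + 3*exp(-2*I*pi/3) + 4*exp(2*I*pi/3)|^2 + 1*|1|^2 + 1*|2 + 4*exp(-2*I*pi/3) + 3*exp(2*I*pi/3)|^2 + 1*|2 + 2*exp(-I*pi/3) + exp(-2*I*pi/3) + 2*exp(2*I*pi/3) + 2*exp(I*pi/3)|^2]
  = (1/6)[(81) + (7) + (3) + (1) + (3) + (7)] = 102/6 = 17.
(Exp terms are combined using exp(i*s)*conj(exp(i*t)) = exp(i*(s-t)), and sums of them are collapsed using the identity that for every m > 1 the m distinct m-th roots of unity sum to 0, e.g. 1 + exp(2*I*pi/3) + exp(-2*I*pi/3) = 0.)
A character is irreducible iff <chi, chi> = 1, so this representation is reducible.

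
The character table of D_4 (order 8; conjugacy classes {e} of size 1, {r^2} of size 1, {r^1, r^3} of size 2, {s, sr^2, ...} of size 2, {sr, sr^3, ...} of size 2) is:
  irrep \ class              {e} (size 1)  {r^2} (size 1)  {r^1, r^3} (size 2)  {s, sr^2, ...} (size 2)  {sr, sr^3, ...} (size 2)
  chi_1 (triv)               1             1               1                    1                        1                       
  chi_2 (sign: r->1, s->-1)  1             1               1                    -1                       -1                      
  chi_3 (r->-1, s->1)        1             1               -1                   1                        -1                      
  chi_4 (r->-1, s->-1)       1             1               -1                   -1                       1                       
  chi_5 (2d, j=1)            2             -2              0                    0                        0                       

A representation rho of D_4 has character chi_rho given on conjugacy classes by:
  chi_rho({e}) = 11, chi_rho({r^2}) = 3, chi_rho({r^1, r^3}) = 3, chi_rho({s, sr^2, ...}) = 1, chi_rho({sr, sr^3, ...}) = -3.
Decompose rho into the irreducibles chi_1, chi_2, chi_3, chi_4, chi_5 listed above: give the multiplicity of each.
Multiplicities: chi_1: 2, chi_2: 3, chi_3: 2, chi_4: 0, chi_5: 2.

Working: Use <chi_rho, chi> = (1/|G|) sum_C |C| * chi_rho(C) * conj(chi(C)) with |G| = 8 for each irreducible chi in the table:
  <chi_rho, chi_1> = (1/8)[1*(11)*conj(1) + 1*(3)*conj(1) + 2*(3)*conj(1) + 2*(1)*conj(1) + 2*(-3)*conj(1)]
      = (1/8)[(11) + (3) + (6) + (2) + (-6)] = 16/8 = 2
  <chi_rho, chi_2> = (1/8)[1*(11)*conj(1) + 1*(3)*conj(1) + 2*(3)*conj(1) + 2*(1)*conj(-1) + 2*(-3)*conj(-1)]
      = (1/8)[(11) + (3) + (6) + (-2) + (6)] = 24/8 = 3
  <chi_rho, chi_3> = (1/8)[1*(11)*conj(1) + 1*(3)*conj(1) + 2*(3)*conj(-1) + 2*(1)*conj(1) + 2*(-3)*conj(-1)]
      = (1/8)[(11) + (3) + (-6) + (2) + (6)] = 16/8 = 2
  <chi_rho, chi_4> = (1/8)[1*(11)*conj(1) + 1*(3)*conj(1) + 2*(3)*conj(-1) + 2*(1)*conj(-1) + 2*(-3)*conj(1)]
      = (1/8)[(11) + (3) + (-6) + (-2) + (-6)] = 0/8 = 0
  <chi_rho, chi_5> = (1/8)[1*(11)*conj(2) + 1*(3)*conj(-2) + 2*(3)*conj(0) + 2*(1)*conj(0) + 2*(-3)*conj(0)]
      = (1/8)[(22) + (-6) + (0) + (0) + (0)] = 16/8 = 2
Dimension check: dim(rho) = sum (mult * dim) = 2*1 + 3*1 + 2*1 + 0*1 + 2*2 = 11 = chi_rho(e) = 11.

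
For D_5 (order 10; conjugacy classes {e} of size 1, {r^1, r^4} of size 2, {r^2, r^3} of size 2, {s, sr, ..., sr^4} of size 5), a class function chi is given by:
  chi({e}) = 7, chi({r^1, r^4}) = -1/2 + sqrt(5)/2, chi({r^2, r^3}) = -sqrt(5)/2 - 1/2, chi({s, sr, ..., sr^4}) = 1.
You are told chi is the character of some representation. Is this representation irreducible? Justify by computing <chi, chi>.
Not irreducible (reducible): <chi, chi> = 6 > 1.

Proof sketch: <chi, chi> = (1/|G|) sum_C |C| * |chi(C)|^2 = (1/10)[1*|7|^2 + 2*|-1/2 + sqrt(5)/2|^2 + 2*|-sqrt(5)/2 - 1/2|^2 + 5*|1|^2]
  = (1/10)[(49) + (3 - sqrt(5)) + (sqrt(5) + 3) + (5)] = 60/10 = 6.
A character is irreducible iff <chi, chi> = 1, so this representation is reducible.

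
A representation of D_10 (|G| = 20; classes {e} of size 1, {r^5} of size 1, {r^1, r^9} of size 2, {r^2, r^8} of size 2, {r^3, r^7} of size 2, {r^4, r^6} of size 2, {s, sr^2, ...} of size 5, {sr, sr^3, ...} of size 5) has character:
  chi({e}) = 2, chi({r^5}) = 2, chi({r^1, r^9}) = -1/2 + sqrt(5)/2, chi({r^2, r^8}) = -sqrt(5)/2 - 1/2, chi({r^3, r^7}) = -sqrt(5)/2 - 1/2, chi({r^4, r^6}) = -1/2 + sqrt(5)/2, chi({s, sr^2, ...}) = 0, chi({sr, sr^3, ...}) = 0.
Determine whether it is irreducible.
Irreducible: <chi, chi> = 1.

Explanation: <chi, chi> = (1/|G|) sum_C |C| * |chi(C)|^2 = (1/20)[1*|2|^2 + 1*|2|^2 + 2*|-1/2 + sqrt(5)/2|^2 + 2*|-sqrt(5)/2 - 1/2|^2 + 2*|-sqrt(5)/2 - 1/2|^2 + 2*|-1/2 + sqrt(5)/2|^2 + 5*|0|^2 + 5*|0|^2]
  = (1/20)[(4) + (4) + (3 - sqrt(5)) + (sqrt(5) + 3) + (sqrt(5) + 3) + (3 - sqrt(5)) + (0) + (0)] = 20/20 = 1.
A character is irreducible iff <chi, chi> = 1, so this representation is irreducible.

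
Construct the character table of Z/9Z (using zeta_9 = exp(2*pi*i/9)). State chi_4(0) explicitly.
Character table of Z/9Z (irreps indexed chi_0,...,chi_8 with chi_k(m) = zeta_9^(k*m), zeta_9 = exp(2*pi*i/9)):
  irrep \ class  {0} (size 1)  {1} (size 1)    {2} (size 1)    {3} (size 1)    {4} (size 1)    {5} (size 1)    {6} (size 1)    {7} (size 1)    {8} (size 1)  
  chi_0          1             1               1               1               1               1               1               1               1             
  chi_1          1             exp(2*I*pi/9)   exp(4*I*pi/9)   exp(2*I*pi/3)   exp(8*I*pi/9)   exp(-8*I*pi/9)  exp(-2*I*pi/3)  exp(-4*I*pi/9)  exp(-2*I*pi/9)
  chi_2          1             exp(4*I*pi/9)   exp(8*I*pi/9)   exp(-2*I*pi/3)  exp(-2*I*pi/9)  exp(2*I*pi/9)   exp(2*I*pi/3)   exp(-8*I*pi/9)  exp(-4*I*pi/9)
  chi_3          1             exp(2*I*pi/3)   exp(-2*I*pi/3)  1               exp(2*I*pi/3)   exp(-2*I*pi/3)  1               exp(2*I*pi/3)   exp(-2*I*pi/3)
  chi_4          1             exp(8*I*pi/9)   exp(-2*I*pi/9)  exp(2*I*pi/3)   exp(-4*I*pi/9)  exp(4*I*pi/9)   exp(-2*I*pi/3)  exp(2*I*pi/9)   exp(-8*I*pi/9)
  chi_5          1             exp(-8*I*pi/9)  exp(2*I*pi/9)   exp(-2*I*pi/3)  exp(4*I*pi/9)   exp(-4*I*pi/9)  exp(2*I*pi/3)   exp(-2*I*pi/9)  exp(8*I*pi/9) 
  chi_6          1             exp(-2*I*pi/3)  exp(2*I*pi/3)   1               exp(-2*I*pi/3)  exp(2*I*pi/3)   1               exp(-2*I*pi/3)  exp(2*I*pi/3) 
  chi_7          1             exp(-4*I*pi/9)  exp(-8*I*pi/9)  exp(2*I*pi/3)   exp(2*I*pi/9)   exp(-2*I*pi/9)  exp(-2*I*pi/3)  exp(8*I*pi/9)   exp(4*I*pi/9) 
  chi_8          1             exp(-2*I*pi/9)  exp(-4*I*pi/9)  exp(-2*I*pi/3)  exp(-8*I*pi/9)  exp(8*I*pi/9)   exp(2*I*pi/3)   exp(4*I*pi/9)   exp(2*I*pi/9) 

Spot check: chi_4(0) = zeta_9^(4*0) = zeta_9^0 = 1.

Solution. Z/9Z is abelian, so all 9 irreducible complex representations are 1-dimensional. They are given by chi_k(m) = zeta_9^(k*m) for k = 0,...,8. Row orthogonality: sum_m chi_k(m) conj(chi_l(m)) = 9 * [k = l].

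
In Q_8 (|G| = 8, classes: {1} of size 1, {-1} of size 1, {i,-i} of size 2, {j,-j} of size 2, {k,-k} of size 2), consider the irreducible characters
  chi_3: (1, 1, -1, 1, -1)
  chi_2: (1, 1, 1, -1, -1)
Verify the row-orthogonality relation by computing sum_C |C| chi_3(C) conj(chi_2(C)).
Sum = 0; so <chi_3, chi_2> = 0 (distinct irreducibles are orthogonal).

Derivation: Compute term by term over conjugacy classes (|C| * chi_3(C) * conj(chi_2(C))):
  1*(1)*conj(1) + 1*(1)*conj(1) + 2*(-1)*conj(1) + 2*(1)*conj(-1) + 2*(-1)*conj(-1)
  = (1) + (1) + (-2) + (-2) + (2)
  = 0.
Dividing by |G| = 8 gives 0/8 = 0, matching the row-orthogonality relation <chi_3, chi_2> = [chi_3 = chi_2].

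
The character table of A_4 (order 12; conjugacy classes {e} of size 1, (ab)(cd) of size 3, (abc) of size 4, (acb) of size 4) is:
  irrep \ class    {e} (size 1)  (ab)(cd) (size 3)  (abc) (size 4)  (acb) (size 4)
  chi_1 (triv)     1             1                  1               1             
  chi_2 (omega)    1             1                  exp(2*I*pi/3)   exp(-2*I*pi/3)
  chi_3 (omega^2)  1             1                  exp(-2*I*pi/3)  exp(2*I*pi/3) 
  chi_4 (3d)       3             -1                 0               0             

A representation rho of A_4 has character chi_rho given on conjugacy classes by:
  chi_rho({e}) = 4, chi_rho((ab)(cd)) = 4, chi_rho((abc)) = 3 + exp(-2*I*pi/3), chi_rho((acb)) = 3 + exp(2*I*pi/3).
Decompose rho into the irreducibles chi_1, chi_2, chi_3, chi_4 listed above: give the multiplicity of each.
Multiplicities: chi_1: 3, chi_2: 0, chi_3: 1, chi_4: 0.

Justification: Use <chi_rho, chi> = (1/|G|) sum_C |C| * chi_rho(C) * conj(chi(C)) with |G| = 12 for each irreducible chi in the table:
  <chi_rho, chi_1> = (1/12)[1*(4)*conj(1) + 3*(4)*conj(1) + 4*(3 + exp(-2*I*pi/3))*conj(1) + 4*(3 + exp(2*I*pi/3))*conj(1)]
      = (1/12)[(4) + (12) + (12 + 4*exp(-2*I*pi/3)) + (12 + 4*exp(2*I*pi/3))] = 36/12 = 3
  <chi_rho, chi_2> = (1/12)[1*(4)*conj(1) + 3*(4)*conj(1) + 4*(3 + exp(-2*I*pi/3))*conj(exp(2*I*pi/3)) + 4*(3 + exp(2*I*pi/3))*conj(exp(-2*I*pi/3))]
      = (1/12)[(4) + (12) + (12*exp(-2*I*pi/3) + 4*exp(2*I*pi/3)) + (4*exp(-2*I*pi/3) + 12*exp(2*I*pi/3))] = 0/12 = 0
  <chi_rho, chi_3> = (1/12)[1*(4)*conj(1) + 3*(4)*conj(1) + 4*(3 + exp(-2*I*pi/3))*conj(exp(-2*I*pi/3)) + 4*(3 + exp(2*I*pi/3))*conj(exp(2*I*pi/3))]
      = (1/12)[(4) + (12) + (4 + 12*exp(2*I*pi/3)) + (4 + 12*exp(-2*I*pi/3))] = 12/12 = 1
  <chi_rho, chi_4> = (1/12)[1*(4)*conj(3) + 3*(4)*conj(-1) + 4*(3 + exp(-2*I*pi/3))*conj(0) + 4*(3 + exp(2*I*pi/3))*conj(0)]
      = (1/12)[(12) + (-12) + (0) + (0)] = 0/12 = 0
(Exp terms are combined using exp(i*s)*conj(exp(i*t)) = exp(i*(s-t)), and sums of them are collapsed using the identity that for every m > 1 the m distinct m-th roots of unity sum to 0, e.g. 1 + exp(2*I*pi/3) + exp(-2*I*pi/3) = 0.)
Dimension check: dim(rho) = sum (mult * dim) = 3*1 + 0*1 + 1*1 + 0*3 = 4 = chi_rho(e) = 4.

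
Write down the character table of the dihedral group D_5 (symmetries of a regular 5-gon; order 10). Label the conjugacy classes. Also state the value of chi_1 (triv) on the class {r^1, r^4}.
Conjugacy classes: {e} of size 1, {r^1, r^4} of size 2, {r^2, r^3} of size 2, {s, sr, ..., sr^4} of size 5.
Character table:
  irrep \ class              {e} (size 1)  {r^1, r^4} (size 2)  {r^2, r^3} (size 2)  {s, sr, ..., sr^4} (size 5)
  chi_1 (triv)               1             1                    1                    1                          
  chi_2 (sign: r->1, s->-1)  1             1                    1                    -1                         
  chi_3 (2d, j=1)            2             -1/2 + sqrt(5)/2     -sqrt(5)/2 - 1/2     0                          
  chi_4 (2d, j=2)            2             -sqrt(5)/2 - 1/2     -1/2 + sqrt(5)/2     0                          

Spot check: chi_1 (triv) on {r^1, r^4} = 1.

Justification: D_5 has order 2*5 = 10 with 4 conjugacy classes, hence 4 irreducibles. Sum of squared dims 1 + 1 + 4 + 4 = 10 = |G|. Linear characters come from the abelianisation; the 2-dimensional irreps have character r^k -> 2*cos(2*pi*j*k/5), reflections -> 0.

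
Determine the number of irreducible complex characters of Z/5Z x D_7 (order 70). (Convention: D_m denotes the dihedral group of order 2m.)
25

Proof sketch: The number of irreducible complex representations of a finite group equals its number of conjugacy classes. For a direct product, #classes(G x H) = #classes(G) * #classes(H). Z/5Z has 5 classes (abelian), D_7 has 5 classes, so 5 * 5 = 25, so Z/5Z x D_7 (order 70) has exactly 25 irreducible complex representations.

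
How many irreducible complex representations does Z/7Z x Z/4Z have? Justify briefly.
28

Solution. The number of irreducible complex representations of a finite group equals its number of conjugacy classes. Z/7Z x Z/4Z is abelian of order 28, so every element is its own conjugacy class: 28 classes, so Z/7Z x Z/4Z (order 28) has exactly 28 irreducible complex representations.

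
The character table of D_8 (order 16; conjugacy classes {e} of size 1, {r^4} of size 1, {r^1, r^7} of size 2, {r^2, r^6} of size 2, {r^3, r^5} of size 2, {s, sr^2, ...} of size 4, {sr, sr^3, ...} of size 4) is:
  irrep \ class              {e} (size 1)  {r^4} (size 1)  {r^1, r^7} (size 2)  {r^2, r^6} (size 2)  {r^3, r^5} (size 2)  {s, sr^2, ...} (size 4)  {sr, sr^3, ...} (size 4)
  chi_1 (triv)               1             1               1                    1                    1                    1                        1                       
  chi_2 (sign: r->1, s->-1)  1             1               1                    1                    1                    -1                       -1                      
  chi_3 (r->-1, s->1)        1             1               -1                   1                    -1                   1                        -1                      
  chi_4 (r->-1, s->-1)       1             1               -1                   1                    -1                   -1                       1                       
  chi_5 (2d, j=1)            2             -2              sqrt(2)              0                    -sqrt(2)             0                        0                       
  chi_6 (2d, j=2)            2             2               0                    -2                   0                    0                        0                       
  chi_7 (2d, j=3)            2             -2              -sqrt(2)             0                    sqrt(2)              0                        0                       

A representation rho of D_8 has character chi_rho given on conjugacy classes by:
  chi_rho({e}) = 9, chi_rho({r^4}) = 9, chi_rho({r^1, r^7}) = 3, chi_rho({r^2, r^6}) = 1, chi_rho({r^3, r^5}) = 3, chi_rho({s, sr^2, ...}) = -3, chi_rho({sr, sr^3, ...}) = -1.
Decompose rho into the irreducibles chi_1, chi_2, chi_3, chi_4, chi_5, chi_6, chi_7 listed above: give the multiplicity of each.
Multiplicities: chi_1: 1, chi_2: 3, chi_3: 0, chi_4: 1, chi_5: 0, chi_6: 2, chi_7: 0.

Derivation: Use <chi_rho, chi> = (1/|G|) sum_C |C| * chi_rho(C) * conj(chi(C)) with |G| = 16 for each irreducible chi in the table:
  <chi_rho, chi_1> = (1/16)[1*(9)*conj(1) + 1*(9)*conj(1) + 2*(3)*conj(1) + 2*(1)*conj(1) + 2*(3)*conj(1) + 4*(-3)*conj(1) + 4*(-1)*conj(1)]
      = (1/16)[(9) + (9) + (6) + (2) + (6) + (-12) + (-4)] = 16/16 = 1
  <chi_rho, chi_2> = (1/16)[1*(9)*conj(1) + 1*(9)*conj(1) + 2*(3)*conj(1) + 2*(1)*conj(1) + 2*(3)*conj(1) + 4*(-3)*conj(-1) + 4*(-1)*conj(-1)]
      = (1/16)[(9) + (9) + (6) + (2) + (6) + (12) + (4)] = 48/16 = 3
  <chi_rho, chi_3> = (1/16)[1*(9)*conj(1) + 1*(9)*conj(1) + 2*(3)*conj(-1) + 2*(1)*conj(1) + 2*(3)*conj(-1) + 4*(-3)*conj(1) + 4*(-1)*conj(-1)]
      = (1/16)[(9) + (9) + (-6) + (2) + (-6) + (-12) + (4)] = 0/16 = 0
  <chi_rho, chi_4> = (1/16)[1*(9)*conj(1) + 1*(9)*conj(1) + 2*(3)*conj(-1) + 2*(1)*conj(1) + 2*(3)*conj(-1) + 4*(-3)*conj(-1) + 4*(-1)*conj(1)]
      = (1/16)[(9) + (9) + (-6) + (2) + (-6) + (12) + (-4)] = 16/16 = 1
  <chi_rho, chi_5> = (1/16)[1*(9)*conj(2) + 1*(9)*conj(-2) + 2*(3)*conj(sqrt(2)) + 2*(1)*conj(0) + 2*(3)*conj(-sqrt(2)) + 4*(-3)*conj(0) + 4*(-1)*conj(0)]
      = (1/16)[(18) + (-18) + (6*sqrt(2)) + (0) + (-6*sqrt(2)) + (0) + (0)] = 0/16 = 0
  <chi_rho, chi_6> = (1/16)[1*(9)*conj(2) + 1*(9)*conj(2) + 2*(3)*conj(0) + 2*(1)*conj(-2) + 2*(3)*conj(0) + 4*(-3)*conj(0) + 4*(-1)*conj(0)]
      = (1/16)[(18) + (18) + (0) + (-4) + (0) + (0) + (0)] = 32/16 = 2
  <chi_rho, chi_7> = (1/16)[1*(9)*conj(2) + 1*(9)*conj(-2) + 2*(3)*conj(-sqrt(2)) + 2*(1)*conj(0) + 2*(3)*conj(sqrt(2)) + 4*(-3)*conj(0) + 4*(-1)*conj(0)]
      = (1/16)[(18) + (-18) + (-6*sqrt(2)) + (0) + (6*sqrt(2)) + (0) + (0)] = 0/16 = 0
Dimension check: dim(rho) = sum (mult * dim) = 1*1 + 3*1 + 0*1 + 1*1 + 0*2 + 2*2 + 0*2 = 9 = chi_rho(e) = 9.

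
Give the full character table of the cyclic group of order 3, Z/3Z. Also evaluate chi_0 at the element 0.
Character table of Z/3Z (irreps indexed chi_0,...,chi_2 with chi_k(m) = zeta_3^(k*m), zeta_3 = exp(2*pi*i/3)):
  irrep \ class  {0} (size 1)  {1} (size 1)    {2} (size 1)  
  chi_0          1             1               1             
  chi_1          1             exp(2*I*pi/3)   exp(-2*I*pi/3)
  chi_2          1             exp(-2*I*pi/3)  exp(2*I*pi/3) 

Spot check: chi_0(0) = zeta_3^(0*0) = zeta_3^0 = 1.

Details: Z/3Z is abelian, so all 3 irreducible complex representations are 1-dimensional. They are given by chi_k(m) = zeta_3^(k*m) for k = 0,...,2. Row orthogonality: sum_m chi_k(m) conj(chi_l(m)) = 3 * [k = l].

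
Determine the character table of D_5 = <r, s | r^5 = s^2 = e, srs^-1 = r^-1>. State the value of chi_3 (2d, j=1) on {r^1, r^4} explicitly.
Conjugacy classes: {e} of size 1, {r^1, r^4} of size 2, {r^2, r^3} of size 2, {s, sr, ..., sr^4} of size 5.
Character table:
  irrep \ class              {e} (size 1)  {r^1, r^4} (size 2)  {r^2, r^3} (size 2)  {s, sr, ..., sr^4} (size 5)
  chi_1 (triv)               1             1                    1                    1                          
  chi_2 (sign: r->1, s->-1)  1             1                    1                    -1                         
  chi_3 (2d, j=1)            2             -1/2 + sqrt(5)/2     -sqrt(5)/2 - 1/2     0                          
  chi_4 (2d, j=2)            2             -sqrt(5)/2 - 1/2     -1/2 + sqrt(5)/2     0                          

Spot check: chi_3 (2d, j=1) on {r^1, r^4} = -1/2 + sqrt(5)/2.

Why: D_5 has order 2*5 = 10 with 4 conjugacy classes, hence 4 irreducibles. Sum of squared dims 1 + 1 + 4 + 4 = 10 = |G|. Linear characters come from the abelianisation; the 2-dimensional irreps have character r^k -> 2*cos(2*pi*j*k/5), reflections -> 0.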